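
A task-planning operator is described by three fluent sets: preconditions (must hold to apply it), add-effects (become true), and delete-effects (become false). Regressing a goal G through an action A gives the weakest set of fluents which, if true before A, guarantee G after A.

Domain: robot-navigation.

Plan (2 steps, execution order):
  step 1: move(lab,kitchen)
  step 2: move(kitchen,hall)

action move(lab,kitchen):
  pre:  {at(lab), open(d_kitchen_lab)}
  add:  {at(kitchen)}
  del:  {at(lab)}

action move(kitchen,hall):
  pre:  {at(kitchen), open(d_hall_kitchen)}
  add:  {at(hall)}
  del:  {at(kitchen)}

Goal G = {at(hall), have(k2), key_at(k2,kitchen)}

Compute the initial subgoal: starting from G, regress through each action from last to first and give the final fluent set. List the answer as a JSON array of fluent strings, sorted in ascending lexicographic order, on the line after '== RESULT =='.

Work backward from the goal:
  through step 2 (move(kitchen,hall)): drop {at(hall)}, keep {have(k2), key_at(k2,kitchen)}, require {at(kitchen), open(d_hall_kitchen)}
    → {at(kitchen), have(k2), key_at(k2,kitchen), open(d_hall_kitchen)}
  through step 1 (move(lab,kitchen)): drop {at(kitchen)}, keep {have(k2), key_at(k2,kitchen), open(d_hall_kitchen)}, require {at(lab), open(d_kitchen_lab)}
    → {at(lab), have(k2), key_at(k2,kitchen), open(d_hall_kitchen), open(d_kitchen_lab)}

== RESULT ==
["at(lab)", "have(k2)", "key_at(k2,kitchen)", "open(d_hall_kitchen)", "open(d_kitchen_lab)"]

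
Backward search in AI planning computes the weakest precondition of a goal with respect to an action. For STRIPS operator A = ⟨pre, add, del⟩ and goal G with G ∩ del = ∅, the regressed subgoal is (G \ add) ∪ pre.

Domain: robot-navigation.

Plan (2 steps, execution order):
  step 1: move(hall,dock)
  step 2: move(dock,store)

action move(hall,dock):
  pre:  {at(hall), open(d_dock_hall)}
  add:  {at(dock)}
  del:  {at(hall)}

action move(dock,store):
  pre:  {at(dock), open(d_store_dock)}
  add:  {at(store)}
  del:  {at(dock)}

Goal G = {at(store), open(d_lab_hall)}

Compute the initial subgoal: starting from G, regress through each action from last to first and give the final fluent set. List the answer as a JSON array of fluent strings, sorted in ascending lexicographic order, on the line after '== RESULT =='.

Regress step by step:
  through step 2 (move(dock,store)): drop {at(store)}, keep {open(d_lab_hall)}, require {at(dock), open(d_store_dock)}
    → {at(dock), open(d_lab_hall), open(d_store_dock)}
  through step 1 (move(hall,dock)): drop {at(dock)}, keep {open(d_lab_hall), open(d_store_dock)}, require {at(hall), open(d_dock_hall)}
    → {at(hall), open(d_dock_hall), open(d_lab_hall), open(d_store_dock)}

== RESULT ==
["at(hall)", "open(d_dock_hall)", "open(d_lab_hall)", "open(d_store_dock)"]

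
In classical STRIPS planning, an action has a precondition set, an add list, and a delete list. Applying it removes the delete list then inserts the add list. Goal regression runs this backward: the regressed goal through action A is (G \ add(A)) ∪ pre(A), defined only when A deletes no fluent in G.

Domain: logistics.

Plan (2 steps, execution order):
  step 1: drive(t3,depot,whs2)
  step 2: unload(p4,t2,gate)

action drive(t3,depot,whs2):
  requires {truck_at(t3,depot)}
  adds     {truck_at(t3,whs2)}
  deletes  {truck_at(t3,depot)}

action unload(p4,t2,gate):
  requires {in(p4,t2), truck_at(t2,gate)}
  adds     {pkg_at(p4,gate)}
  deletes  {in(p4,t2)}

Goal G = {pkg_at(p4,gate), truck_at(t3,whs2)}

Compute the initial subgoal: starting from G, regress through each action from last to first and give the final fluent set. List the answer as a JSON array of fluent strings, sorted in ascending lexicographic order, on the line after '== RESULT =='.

Regress step by step:
  through step 2 (unload(p4,t2,gate)): drop {pkg_at(p4,gate)}, keep {truck_at(t3,whs2)}, require {in(p4,t2), truck_at(t2,gate)}
    → {in(p4,t2), truck_at(t2,gate), truck_at(t3,whs2)}
  through step 1 (drive(t3,depot,whs2)): drop {truck_at(t3,whs2)}, keep {in(p4,t2), truck_at(t2,gate)}, require {truck_at(t3,depot)}
    → {in(p4,t2), truck_at(t2,gate), truck_at(t3,depot)}

== RESULT ==
["in(p4,t2)", "truck_at(t2,gate)", "truck_at(t3,depot)"]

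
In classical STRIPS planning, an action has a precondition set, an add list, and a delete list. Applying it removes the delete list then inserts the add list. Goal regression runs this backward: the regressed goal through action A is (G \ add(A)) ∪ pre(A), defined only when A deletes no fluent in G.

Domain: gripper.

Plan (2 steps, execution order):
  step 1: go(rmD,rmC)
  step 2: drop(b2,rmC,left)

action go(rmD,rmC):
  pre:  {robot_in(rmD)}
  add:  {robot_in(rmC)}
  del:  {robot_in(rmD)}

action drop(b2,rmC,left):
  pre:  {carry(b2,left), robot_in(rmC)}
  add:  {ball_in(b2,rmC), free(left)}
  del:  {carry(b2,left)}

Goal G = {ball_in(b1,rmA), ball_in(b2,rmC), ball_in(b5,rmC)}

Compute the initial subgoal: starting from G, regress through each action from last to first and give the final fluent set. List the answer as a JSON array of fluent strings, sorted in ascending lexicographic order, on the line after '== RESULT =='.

Regress step by step:
  through step 2 (drop(b2,rmC,left)): drop {ball_in(b2,rmC)}, keep {ball_in(b1,rmA), ball_in(b5,rmC)}, require {carry(b2,left), robot_in(rmC)}
    → {ball_in(b1,rmA), ball_in(b5,rmC), carry(b2,left), robot_in(rmC)}
  through step 1 (go(rmD,rmC)): drop {robot_in(rmC)}, keep {ball_in(b1,rmA), ball_in(b5,rmC), carry(b2,left)}, require {robot_in(rmD)}
    → {ball_in(b1,rmA), ball_in(b5,rmC), carry(b2,left), robot_in(rmD)}

== RESULT ==
["ball_in(b1,rmA)", "ball_in(b5,rmC)", "carry(b2,left)", "robot_in(rmD)"]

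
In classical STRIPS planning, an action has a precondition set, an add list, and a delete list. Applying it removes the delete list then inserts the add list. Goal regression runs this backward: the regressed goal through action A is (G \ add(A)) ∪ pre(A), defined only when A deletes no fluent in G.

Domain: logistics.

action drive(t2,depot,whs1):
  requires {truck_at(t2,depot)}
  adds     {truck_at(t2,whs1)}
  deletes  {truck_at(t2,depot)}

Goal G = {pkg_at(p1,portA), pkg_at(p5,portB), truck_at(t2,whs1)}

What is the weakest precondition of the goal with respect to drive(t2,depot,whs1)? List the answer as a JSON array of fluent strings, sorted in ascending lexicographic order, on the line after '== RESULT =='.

Regress:
  G ∩ del = {}  (empty — regression defined)
  G \ add = {pkg_at(p1,portA), pkg_at(p5,portB), truck_at(t2,whs1)} \ {truck_at(t2,whs1)} = {pkg_at(p1,portA), pkg_at(p5,portB)}
  ∪ pre   = {pkg_at(p1,portA), pkg_at(p5,portB)} ∪ {truck_at(t2,depot)}
          = {pkg_at(p1,portA), pkg_at(p5,portB), truck_at(t2,depot)}

== RESULT ==
["pkg_at(p1,portA)", "pkg_at(p5,portB)", "truck_at(t2,depot)"]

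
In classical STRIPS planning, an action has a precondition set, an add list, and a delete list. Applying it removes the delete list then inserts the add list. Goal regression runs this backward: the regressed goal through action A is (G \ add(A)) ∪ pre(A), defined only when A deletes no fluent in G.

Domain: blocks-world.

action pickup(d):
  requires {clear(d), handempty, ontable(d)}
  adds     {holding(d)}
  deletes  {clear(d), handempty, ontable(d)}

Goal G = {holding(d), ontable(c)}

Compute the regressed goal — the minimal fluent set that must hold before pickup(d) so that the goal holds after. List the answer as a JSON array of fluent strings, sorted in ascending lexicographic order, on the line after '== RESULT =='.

Compute (G \ add) ∪ pre:
  G ∩ del = {}  (empty — regression defined)
  G \ add = {holding(d), ontable(c)} \ {holding(d)} = {ontable(c)}
  ∪ pre   = {ontable(c)} ∪ {clear(d), handempty, ontable(d)}
          = {clear(d), handempty, ontable(c), ontable(d)}

== RESULT ==
["clear(d)", "handempty", "ontable(c)", "ontable(d)"]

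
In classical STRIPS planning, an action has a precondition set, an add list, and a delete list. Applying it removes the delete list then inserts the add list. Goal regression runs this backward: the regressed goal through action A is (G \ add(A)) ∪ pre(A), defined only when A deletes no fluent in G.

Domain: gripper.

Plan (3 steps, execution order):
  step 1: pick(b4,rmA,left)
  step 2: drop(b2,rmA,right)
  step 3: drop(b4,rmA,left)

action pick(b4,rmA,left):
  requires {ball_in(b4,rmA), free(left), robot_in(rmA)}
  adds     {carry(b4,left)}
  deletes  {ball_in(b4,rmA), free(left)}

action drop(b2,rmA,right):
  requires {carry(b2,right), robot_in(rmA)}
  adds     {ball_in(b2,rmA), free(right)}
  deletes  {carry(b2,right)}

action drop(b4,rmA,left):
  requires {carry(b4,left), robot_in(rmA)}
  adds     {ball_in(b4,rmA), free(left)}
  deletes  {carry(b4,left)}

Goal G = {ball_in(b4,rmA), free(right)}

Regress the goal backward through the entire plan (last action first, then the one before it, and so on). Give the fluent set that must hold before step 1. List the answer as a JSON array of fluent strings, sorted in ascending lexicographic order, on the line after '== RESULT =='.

Work backward from the goal:
  through step 3 (drop(b4,rmA,left)): drop {ball_in(b4,rmA)}, keep {free(right)}, require {carry(b4,left), robot_in(rmA)}
    → {carry(b4,left), free(right), robot_in(rmA)}
  through step 2 (drop(b2,rmA,right)): drop {free(right)}, keep {carry(b4,left), robot_in(rmA)}, require {carry(b2,right), robot_in(rmA)}
    → {carry(b2,right), carry(b4,left), robot_in(rmA)}
  through step 1 (pick(b4,rmA,left)): drop {carry(b4,left)}, keep {carry(b2,right), robot_in(rmA)}, require {ball_in(b4,rmA), free(left), robot_in(rmA)}
    → {ball_in(b4,rmA), carry(b2,right), free(left), robot_in(rmA)}

== RESULT ==
["ball_in(b4,rmA)", "carry(b2,right)", "free(left)", "robot_in(rmA)"]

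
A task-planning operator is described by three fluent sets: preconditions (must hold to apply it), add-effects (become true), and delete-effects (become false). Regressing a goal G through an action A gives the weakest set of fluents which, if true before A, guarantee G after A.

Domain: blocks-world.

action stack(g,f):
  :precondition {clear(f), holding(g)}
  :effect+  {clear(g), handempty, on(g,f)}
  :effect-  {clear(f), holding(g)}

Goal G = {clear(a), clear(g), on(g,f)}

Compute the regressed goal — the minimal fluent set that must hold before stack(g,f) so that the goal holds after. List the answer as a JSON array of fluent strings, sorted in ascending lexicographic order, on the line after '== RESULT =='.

Compute (G \ add) ∪ pre:
  G ∩ del = {}  (empty — regression defined)
  G \ add = {clear(a), clear(g), on(g,f)} \ {clear(g), handempty, on(g,f)} = {clear(a)}
  ∪ pre   = {clear(a)} ∪ {clear(f), holding(g)}
          = {clear(a), clear(f), holding(g)}

== RESULT ==
["clear(a)", "clear(f)", "holding(g)"]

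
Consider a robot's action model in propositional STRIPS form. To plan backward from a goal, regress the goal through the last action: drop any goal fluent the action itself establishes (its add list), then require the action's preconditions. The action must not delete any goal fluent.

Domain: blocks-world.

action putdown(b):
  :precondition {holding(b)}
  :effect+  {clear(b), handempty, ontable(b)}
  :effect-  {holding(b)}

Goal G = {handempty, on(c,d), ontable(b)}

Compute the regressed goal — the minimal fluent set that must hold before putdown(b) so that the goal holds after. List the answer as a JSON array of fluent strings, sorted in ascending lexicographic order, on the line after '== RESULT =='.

Regress:
  G ∩ del = {}  (empty — regression defined)
  G \ add = {handempty, on(c,d), ontable(b)} \ {clear(b), handempty, ontable(b)} = {on(c,d)}
  ∪ pre   = {on(c,d)} ∪ {holding(b)}
          = {holding(b), on(c,d)}

== RESULT ==
["holding(b)", "on(c,d)"]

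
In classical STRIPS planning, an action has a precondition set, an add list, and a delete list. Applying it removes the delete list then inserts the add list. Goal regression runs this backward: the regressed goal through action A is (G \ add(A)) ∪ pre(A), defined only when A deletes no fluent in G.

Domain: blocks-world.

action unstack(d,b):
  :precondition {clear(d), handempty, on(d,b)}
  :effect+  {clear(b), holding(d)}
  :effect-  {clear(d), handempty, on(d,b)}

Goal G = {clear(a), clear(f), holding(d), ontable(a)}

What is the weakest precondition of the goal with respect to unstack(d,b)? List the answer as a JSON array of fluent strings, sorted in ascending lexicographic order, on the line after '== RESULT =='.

Regress:
  G ∩ del = {}  (empty — regression defined)
  G \ add = {clear(a), clear(f), holding(d), ontable(a)} \ {clear(b), holding(d)} = {clear(a), clear(f), ontable(a)}
  ∪ pre   = {clear(a), clear(f), ontable(a)} ∪ {clear(d), handempty, on(d,b)}
          = {clear(a), clear(d), clear(f), handempty, on(d,b), ontable(a)}

== RESULT ==
["clear(a)", "clear(d)", "clear(f)", "handempty", "on(d,b)", "ontable(a)"]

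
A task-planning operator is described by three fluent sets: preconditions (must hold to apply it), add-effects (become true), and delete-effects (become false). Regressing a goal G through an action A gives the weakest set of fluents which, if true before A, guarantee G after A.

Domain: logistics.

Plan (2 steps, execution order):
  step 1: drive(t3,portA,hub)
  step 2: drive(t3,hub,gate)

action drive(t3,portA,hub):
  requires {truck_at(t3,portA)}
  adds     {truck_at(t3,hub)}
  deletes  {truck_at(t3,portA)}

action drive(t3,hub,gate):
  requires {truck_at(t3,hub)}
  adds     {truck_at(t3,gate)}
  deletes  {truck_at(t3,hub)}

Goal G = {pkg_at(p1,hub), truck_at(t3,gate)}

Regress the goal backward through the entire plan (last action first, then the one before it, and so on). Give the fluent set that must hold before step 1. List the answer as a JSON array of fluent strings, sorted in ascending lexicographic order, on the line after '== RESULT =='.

Regress step by step:
  through step 2 (drive(t3,hub,gate)): drop {truck_at(t3,gate)}, keep {pkg_at(p1,hub)}, require {truck_at(t3,hub)}
    → {pkg_at(p1,hub), truck_at(t3,hub)}
  through step 1 (drive(t3,portA,hub)): drop {truck_at(t3,hub)}, keep {pkg_at(p1,hub)}, require {truck_at(t3,portA)}
    → {pkg_at(p1,hub), truck_at(t3,portA)}

== RESULT ==
["pkg_at(p1,hub)", "truck_at(t3,portA)"]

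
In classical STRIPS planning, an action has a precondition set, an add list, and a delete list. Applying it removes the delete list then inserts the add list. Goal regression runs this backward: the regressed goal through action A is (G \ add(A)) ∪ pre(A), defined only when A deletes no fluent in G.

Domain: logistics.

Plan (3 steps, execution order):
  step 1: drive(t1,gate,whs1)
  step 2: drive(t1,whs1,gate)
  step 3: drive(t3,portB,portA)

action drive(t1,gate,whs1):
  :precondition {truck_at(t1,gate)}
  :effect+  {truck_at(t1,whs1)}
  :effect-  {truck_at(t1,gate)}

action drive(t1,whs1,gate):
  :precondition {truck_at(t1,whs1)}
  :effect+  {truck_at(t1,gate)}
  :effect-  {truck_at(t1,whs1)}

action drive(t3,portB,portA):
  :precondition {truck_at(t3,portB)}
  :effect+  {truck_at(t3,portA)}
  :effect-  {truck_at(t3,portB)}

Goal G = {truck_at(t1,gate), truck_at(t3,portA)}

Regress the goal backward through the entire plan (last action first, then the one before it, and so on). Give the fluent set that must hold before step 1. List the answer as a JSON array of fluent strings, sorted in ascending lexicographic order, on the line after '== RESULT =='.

Work backward from the goal:
  through step 3 (drive(t3,portB,portA)): drop {truck_at(t3,portA)}, keep {truck_at(t1,gate)}, require {truck_at(t3,portB)}
    → {truck_at(t1,gate), truck_at(t3,portB)}
  through step 2 (drive(t1,whs1,gate)): drop {truck_at(t1,gate)}, keep {truck_at(t3,portB)}, require {truck_at(t1,whs1)}
    → {truck_at(t1,whs1), truck_at(t3,portB)}
  through step 1 (drive(t1,gate,whs1)): drop {truck_at(t1,whs1)}, keep {truck_at(t3,portB)}, require {truck_at(t1,gate)}
    → {truck_at(t1,gate), truck_at(t3,portB)}

== RESULT ==
["truck_at(t1,gate)", "truck_at(t3,portB)"]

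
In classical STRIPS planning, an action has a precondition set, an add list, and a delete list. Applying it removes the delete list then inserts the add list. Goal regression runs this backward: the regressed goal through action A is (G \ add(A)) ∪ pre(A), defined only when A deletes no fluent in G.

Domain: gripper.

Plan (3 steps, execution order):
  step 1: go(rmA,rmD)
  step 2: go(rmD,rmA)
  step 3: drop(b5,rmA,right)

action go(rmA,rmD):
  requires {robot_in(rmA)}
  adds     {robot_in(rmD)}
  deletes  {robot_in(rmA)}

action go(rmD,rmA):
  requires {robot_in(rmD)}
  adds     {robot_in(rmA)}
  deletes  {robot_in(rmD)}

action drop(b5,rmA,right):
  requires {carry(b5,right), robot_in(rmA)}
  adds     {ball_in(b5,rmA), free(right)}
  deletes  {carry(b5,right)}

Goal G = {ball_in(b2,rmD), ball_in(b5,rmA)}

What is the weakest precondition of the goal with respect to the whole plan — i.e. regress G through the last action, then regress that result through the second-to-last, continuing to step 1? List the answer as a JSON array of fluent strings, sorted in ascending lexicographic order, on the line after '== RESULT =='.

Regress step by step:
  through step 3 (drop(b5,rmA,right)): drop {ball_in(b5,rmA)}, keep {ball_in(b2,rmD)}, require {carry(b5,right), robot_in(rmA)}
    → {ball_in(b2,rmD), carry(b5,right), robot_in(rmA)}
  through step 2 (go(rmD,rmA)): drop {robot_in(rmA)}, keep {ball_in(b2,rmD), carry(b5,right)}, require {robot_in(rmD)}
    → {ball_in(b2,rmD), carry(b5,right), robot_in(rmD)}
  through step 1 (go(rmA,rmD)): drop {robot_in(rmD)}, keep {ball_in(b2,rmD), carry(b5,right)}, require {robot_in(rmA)}
    → {ball_in(b2,rmD), carry(b5,right), robot_in(rmA)}

== RESULT ==
["ball_in(b2,rmD)", "carry(b5,right)", "robot_in(rmA)"]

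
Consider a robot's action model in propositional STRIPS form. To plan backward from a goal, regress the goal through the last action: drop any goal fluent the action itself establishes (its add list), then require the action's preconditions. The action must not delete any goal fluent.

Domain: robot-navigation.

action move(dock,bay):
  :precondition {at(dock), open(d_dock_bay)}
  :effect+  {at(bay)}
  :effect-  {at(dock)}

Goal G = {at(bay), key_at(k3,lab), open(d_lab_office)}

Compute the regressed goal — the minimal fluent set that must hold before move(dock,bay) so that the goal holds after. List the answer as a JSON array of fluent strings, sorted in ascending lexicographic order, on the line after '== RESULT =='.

Compute (G \ add) ∪ pre:
  G ∩ del = {}  (empty — regression defined)
  G \ add = {at(bay), key_at(k3,lab), open(d_lab_office)} \ {at(bay)} = {key_at(k3,lab), open(d_lab_office)}
  ∪ pre   = {key_at(k3,lab), open(d_lab_office)} ∪ {at(dock), open(d_dock_bay)}
          = {at(dock), key_at(k3,lab), open(d_dock_bay), open(d_lab_office)}

== RESULT ==
["at(dock)", "key_at(k3,lab)", "open(d_dock_bay)", "open(d_lab_office)"]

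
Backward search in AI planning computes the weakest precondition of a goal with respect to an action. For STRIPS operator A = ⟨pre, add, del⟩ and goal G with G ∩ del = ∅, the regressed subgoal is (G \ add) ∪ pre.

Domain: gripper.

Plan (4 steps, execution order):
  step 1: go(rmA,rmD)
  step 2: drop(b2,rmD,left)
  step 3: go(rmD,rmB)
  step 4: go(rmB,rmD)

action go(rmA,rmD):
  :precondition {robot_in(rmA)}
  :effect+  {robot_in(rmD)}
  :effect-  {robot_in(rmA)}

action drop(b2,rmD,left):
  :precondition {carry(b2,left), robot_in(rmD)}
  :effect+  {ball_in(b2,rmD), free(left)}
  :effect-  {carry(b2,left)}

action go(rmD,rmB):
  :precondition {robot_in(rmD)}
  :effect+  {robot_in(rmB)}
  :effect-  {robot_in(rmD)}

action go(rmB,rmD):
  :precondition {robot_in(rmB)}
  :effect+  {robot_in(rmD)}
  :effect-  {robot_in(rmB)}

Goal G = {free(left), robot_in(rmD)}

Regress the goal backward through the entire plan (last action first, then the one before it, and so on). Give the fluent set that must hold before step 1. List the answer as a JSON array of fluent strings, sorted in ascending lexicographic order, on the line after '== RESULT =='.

Work backward from the goal:
  through step 4 (go(rmB,rmD)): drop {robot_in(rmD)}, keep {free(left)}, require {robot_in(rmB)}
    → {free(left), robot_in(rmB)}
  through step 3 (go(rmD,rmB)): drop {robot_in(rmB)}, keep {free(left)}, require {robot_in(rmD)}
    → {free(left), robot_in(rmD)}
  through step 2 (drop(b2,rmD,left)): drop {free(left)}, keep {robot_in(rmD)}, require {carry(b2,left), robot_in(rmD)}
    → {carry(b2,left), robot_in(rmD)}
  through step 1 (go(rmA,rmD)): drop {robot_in(rmD)}, keep {carry(b2,left)}, require {robot_in(rmA)}
    → {carry(b2,left), robot_in(rmA)}

== RESULT ==
["carry(b2,left)", "robot_in(rmA)"]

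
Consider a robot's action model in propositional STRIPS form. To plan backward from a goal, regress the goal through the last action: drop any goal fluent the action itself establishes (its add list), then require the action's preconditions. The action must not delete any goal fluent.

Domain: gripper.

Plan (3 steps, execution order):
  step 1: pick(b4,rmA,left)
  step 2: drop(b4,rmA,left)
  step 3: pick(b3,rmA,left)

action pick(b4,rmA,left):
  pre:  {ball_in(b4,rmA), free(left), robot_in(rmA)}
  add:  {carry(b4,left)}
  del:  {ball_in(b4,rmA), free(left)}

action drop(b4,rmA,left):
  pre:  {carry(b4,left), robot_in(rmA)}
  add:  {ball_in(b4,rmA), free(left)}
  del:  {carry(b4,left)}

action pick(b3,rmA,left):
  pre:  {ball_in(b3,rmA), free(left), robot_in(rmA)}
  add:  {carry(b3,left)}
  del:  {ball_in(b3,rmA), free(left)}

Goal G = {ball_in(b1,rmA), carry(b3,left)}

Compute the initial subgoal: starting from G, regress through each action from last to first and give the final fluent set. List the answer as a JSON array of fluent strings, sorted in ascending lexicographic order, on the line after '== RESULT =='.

Regress step by step:
  through step 3 (pick(b3,rmA,left)): drop {carry(b3,left)}, keep {ball_in(b1,rmA)}, require {ball_in(b3,rmA), free(left), robot_in(rmA)}
    → {ball_in(b1,rmA), ball_in(b3,rmA), free(left), robot_in(rmA)}
  through step 2 (drop(b4,rmA,left)): drop {free(left)}, keep {ball_in(b1,rmA), ball_in(b3,rmA), robot_in(rmA)}, require {carry(b4,left), robot_in(rmA)}
    → {ball_in(b1,rmA), ball_in(b3,rmA), carry(b4,left), robot_in(rmA)}
  through step 1 (pick(b4,rmA,left)): drop {carry(b4,left)}, keep {ball_in(b1,rmA), ball_in(b3,rmA), robot_in(rmA)}, require {ball_in(b4,rmA), free(left), robot_in(rmA)}
    → {ball_in(b1,rmA), ball_in(b3,rmA), ball_in(b4,rmA), free(left), robot_in(rmA)}

== RESULT ==
["ball_in(b1,rmA)", "ball_in(b3,rmA)", "ball_in(b4,rmA)", "free(left)", "robot_in(rmA)"]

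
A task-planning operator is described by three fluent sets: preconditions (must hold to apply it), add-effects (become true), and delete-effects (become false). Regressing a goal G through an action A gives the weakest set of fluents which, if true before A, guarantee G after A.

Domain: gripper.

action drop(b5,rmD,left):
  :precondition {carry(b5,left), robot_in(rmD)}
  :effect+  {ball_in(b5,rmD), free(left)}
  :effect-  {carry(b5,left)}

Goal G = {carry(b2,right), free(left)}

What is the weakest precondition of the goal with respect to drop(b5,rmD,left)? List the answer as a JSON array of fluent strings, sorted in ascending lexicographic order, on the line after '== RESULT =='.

Regress:
  G ∩ del = {}  (empty — regression defined)
  G \ add = {carry(b2,right), free(left)} \ {ball_in(b5,rmD), free(left)} = {carry(b2,right)}
  ∪ pre   = {carry(b2,right)} ∪ {carry(b5,left), robot_in(rmD)}
          = {carry(b2,right), carry(b5,left), robot_in(rmD)}

== RESULT ==
["carry(b2,right)", "carry(b5,left)", "robot_in(rmD)"]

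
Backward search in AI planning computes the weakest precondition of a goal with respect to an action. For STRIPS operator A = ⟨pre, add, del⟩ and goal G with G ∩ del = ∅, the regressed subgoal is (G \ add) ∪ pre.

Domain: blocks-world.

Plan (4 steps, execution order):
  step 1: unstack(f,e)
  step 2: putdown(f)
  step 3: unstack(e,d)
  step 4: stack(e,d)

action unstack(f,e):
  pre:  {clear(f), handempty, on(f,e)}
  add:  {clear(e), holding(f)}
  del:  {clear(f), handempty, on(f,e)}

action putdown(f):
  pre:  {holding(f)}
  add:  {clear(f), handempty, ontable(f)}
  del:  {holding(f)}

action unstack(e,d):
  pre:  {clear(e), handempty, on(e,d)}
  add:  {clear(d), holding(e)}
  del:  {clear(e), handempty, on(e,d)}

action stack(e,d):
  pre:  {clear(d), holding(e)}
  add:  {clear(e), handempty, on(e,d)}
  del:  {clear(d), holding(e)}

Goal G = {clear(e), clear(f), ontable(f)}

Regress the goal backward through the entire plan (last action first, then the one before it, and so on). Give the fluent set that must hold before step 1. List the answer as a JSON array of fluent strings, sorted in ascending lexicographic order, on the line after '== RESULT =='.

Regress step by step:
  through step 4 (stack(e,d)): drop {clear(e)}, keep {clear(f), ontable(f)}, require {clear(d), holding(e)}
    → {clear(d), clear(f), holding(e), ontable(f)}
  through step 3 (unstack(e,d)): drop {clear(d), holding(e)}, keep {clear(f), ontable(f)}, require {clear(e), handempty, on(e,d)}
    → {clear(e), clear(f), handempty, on(e,d), ontable(f)}
  through step 2 (putdown(f)): drop {clear(f), handempty, ontable(f)}, keep {clear(e), on(e,d)}, require {holding(f)}
    → {clear(e), holding(f), on(e,d)}
  through step 1 (unstack(f,e)): drop {clear(e), holding(f)}, keep {on(e,d)}, require {clear(f), handempty, on(f,e)}
    → {clear(f), handempty, on(e,d), on(f,e)}

== RESULT ==
["clear(f)", "handempty", "on(e,d)", "on(f,e)"]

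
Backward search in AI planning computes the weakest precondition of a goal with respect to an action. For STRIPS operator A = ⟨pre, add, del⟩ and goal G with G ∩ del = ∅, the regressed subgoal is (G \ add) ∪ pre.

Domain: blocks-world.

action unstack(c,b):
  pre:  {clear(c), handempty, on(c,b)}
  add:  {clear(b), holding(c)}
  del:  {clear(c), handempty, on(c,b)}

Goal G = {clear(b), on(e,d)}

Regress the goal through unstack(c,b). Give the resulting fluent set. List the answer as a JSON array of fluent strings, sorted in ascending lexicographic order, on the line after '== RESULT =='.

Regress:
  G ∩ del = {}  (empty — regression defined)
  G \ add = {clear(b), on(e,d)} \ {clear(b), holding(c)} = {on(e,d)}
  ∪ pre   = {on(e,d)} ∪ {clear(c), handempty, on(c,b)}
          = {clear(c), handempty, on(c,b), on(e,d)}

== RESULT ==
["clear(c)", "handempty", "on(c,b)", "on(e,d)"]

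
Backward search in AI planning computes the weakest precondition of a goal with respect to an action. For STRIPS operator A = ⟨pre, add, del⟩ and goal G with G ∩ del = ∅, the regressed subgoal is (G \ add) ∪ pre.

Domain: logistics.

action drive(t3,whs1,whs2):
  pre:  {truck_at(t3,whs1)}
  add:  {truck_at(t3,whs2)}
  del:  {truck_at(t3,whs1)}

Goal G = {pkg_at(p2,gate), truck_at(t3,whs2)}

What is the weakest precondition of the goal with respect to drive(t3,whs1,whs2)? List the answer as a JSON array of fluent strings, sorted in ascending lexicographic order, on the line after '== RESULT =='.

Regress:
  G ∩ del = {}  (empty — regression defined)
  G \ add = {pkg_at(p2,gate), truck_at(t3,whs2)} \ {truck_at(t3,whs2)} = {pkg_at(p2,gate)}
  ∪ pre   = {pkg_at(p2,gate)} ∪ {truck_at(t3,whs1)}
          = {pkg_at(p2,gate), truck_at(t3,whs1)}

== RESULT ==
["pkg_at(p2,gate)", "truck_at(t3,whs1)"]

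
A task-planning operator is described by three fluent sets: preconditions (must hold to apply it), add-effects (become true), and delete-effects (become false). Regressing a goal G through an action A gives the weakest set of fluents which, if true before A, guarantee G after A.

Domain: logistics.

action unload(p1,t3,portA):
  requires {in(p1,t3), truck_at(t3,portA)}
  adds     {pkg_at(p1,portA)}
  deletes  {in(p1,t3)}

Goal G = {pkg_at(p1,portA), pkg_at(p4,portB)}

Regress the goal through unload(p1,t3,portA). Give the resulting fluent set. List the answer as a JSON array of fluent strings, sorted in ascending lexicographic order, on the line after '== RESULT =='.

Compute (G \ add) ∪ pre:
  G ∩ del = {}  (empty — regression defined)
  G \ add = {pkg_at(p1,portA), pkg_at(p4,portB)} \ {pkg_at(p1,portA)} = {pkg_at(p4,portB)}
  ∪ pre   = {pkg_at(p4,portB)} ∪ {in(p1,t3), truck_at(t3,portA)}
          = {in(p1,t3), pkg_at(p4,portB), truck_at(t3,portA)}

== RESULT ==
["in(p1,t3)", "pkg_at(p4,portB)", "truck_at(t3,portA)"]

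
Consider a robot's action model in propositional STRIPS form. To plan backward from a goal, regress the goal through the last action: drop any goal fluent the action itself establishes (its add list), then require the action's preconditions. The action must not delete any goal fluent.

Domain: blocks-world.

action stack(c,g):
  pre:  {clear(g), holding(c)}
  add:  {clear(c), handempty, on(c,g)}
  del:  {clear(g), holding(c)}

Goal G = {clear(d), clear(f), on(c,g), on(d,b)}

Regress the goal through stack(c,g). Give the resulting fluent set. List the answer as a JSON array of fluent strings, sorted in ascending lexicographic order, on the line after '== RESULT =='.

Compute (G \ add) ∪ pre:
  G ∩ del = {}  (empty — regression defined)
  G \ add = {clear(d), clear(f), on(c,g), on(d,b)} \ {clear(c), handempty, on(c,g)} = {clear(d), clear(f), on(d,b)}
  ∪ pre   = {clear(d), clear(f), on(d,b)} ∪ {clear(g), holding(c)}
          = {clear(d), clear(f), clear(g), holding(c), on(d,b)}

== RESULT ==
["clear(d)", "clear(f)", "clear(g)", "holding(c)", "on(d,b)"]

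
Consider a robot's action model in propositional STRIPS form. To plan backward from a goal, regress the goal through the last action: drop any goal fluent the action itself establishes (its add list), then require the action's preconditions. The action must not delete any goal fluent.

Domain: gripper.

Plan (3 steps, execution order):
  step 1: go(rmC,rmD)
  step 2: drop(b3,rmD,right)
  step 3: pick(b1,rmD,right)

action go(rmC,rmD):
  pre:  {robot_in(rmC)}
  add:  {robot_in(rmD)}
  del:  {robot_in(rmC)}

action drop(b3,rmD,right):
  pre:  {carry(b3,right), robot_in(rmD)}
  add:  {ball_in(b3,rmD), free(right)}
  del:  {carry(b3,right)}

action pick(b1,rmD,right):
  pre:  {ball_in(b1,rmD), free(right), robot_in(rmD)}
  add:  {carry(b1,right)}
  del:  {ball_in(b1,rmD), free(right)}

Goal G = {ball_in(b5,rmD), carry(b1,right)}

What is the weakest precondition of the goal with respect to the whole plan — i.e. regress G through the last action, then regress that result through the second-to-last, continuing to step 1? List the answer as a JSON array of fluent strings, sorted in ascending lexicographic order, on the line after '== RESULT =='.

Work backward from the goal:
  through step 3 (pick(b1,rmD,right)): drop {carry(b1,right)}, keep {ball_in(b5,rmD)}, require {ball_in(b1,rmD), free(right), robot_in(rmD)}
    → {ball_in(b1,rmD), ball_in(b5,rmD), free(right), robot_in(rmD)}
  through step 2 (drop(b3,rmD,right)): drop {free(right)}, keep {ball_in(b1,rmD), ball_in(b5,rmD), robot_in(rmD)}, require {carry(b3,right), robot_in(rmD)}
    → {ball_in(b1,rmD), ball_in(b5,rmD), carry(b3,right), robot_in(rmD)}
  through step 1 (go(rmC,rmD)): drop {robot_in(rmD)}, keep {ball_in(b1,rmD), ball_in(b5,rmD), carry(b3,right)}, require {robot_in(rmC)}
    → {ball_in(b1,rmD), ball_in(b5,rmD), carry(b3,right), robot_in(rmC)}

== RESULT ==
["ball_in(b1,rmD)", "ball_in(b5,rmD)", "carry(b3,right)", "robot_in(rmC)"]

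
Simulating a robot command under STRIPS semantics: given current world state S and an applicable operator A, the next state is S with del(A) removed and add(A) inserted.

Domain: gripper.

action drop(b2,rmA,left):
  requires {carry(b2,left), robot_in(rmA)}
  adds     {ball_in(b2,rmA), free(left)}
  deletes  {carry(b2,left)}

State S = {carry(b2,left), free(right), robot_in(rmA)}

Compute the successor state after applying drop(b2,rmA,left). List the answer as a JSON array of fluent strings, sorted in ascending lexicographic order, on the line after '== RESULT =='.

Compute (S \ del) ∪ add:
  pre ⊆ S: {carry(b2,left), robot_in(rmA)} ⊆ S  — applicable
  S \ del = {free(right), robot_in(rmA)}
  ∪ add   = {ball_in(b2,rmA), free(left), free(right), robot_in(rmA)}

== RESULT ==
["ball_in(b2,rmA)", "free(left)", "free(right)", "robot_in(rmA)"]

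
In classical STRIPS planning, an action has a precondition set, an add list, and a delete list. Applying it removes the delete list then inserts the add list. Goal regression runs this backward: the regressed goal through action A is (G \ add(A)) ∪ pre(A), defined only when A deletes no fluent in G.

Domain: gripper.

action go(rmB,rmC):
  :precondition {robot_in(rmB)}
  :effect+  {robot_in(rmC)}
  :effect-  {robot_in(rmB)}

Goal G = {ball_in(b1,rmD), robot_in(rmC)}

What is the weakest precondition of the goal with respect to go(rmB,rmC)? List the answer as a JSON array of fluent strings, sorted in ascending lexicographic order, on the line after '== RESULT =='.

Regress:
  G ∩ del = {}  (empty — regression defined)
  G \ add = {ball_in(b1,rmD), robot_in(rmC)} \ {robot_in(rmC)} = {ball_in(b1,rmD)}
  ∪ pre   = {ball_in(b1,rmD)} ∪ {robot_in(rmB)}
          = {ball_in(b1,rmD), robot_in(rmB)}

== RESULT ==
["ball_in(b1,rmD)", "robot_in(rmB)"]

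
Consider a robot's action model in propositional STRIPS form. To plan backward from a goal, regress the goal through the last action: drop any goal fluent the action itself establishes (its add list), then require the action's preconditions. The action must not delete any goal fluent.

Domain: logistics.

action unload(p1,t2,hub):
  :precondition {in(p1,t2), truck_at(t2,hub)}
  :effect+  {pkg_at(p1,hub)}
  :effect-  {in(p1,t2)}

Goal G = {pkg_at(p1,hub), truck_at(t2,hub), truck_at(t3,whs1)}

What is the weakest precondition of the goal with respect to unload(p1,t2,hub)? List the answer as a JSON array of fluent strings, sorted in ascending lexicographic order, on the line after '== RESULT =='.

Regress:
  G ∩ del = {}  (empty — regression defined)
  G \ add = {pkg_at(p1,hub), truck_at(t2,hub), truck_at(t3,whs1)} \ {pkg_at(p1,hub)} = {truck_at(t2,hub), truck_at(t3,whs1)}
  ∪ pre   = {truck_at(t2,hub), truck_at(t3,whs1)} ∪ {in(p1,t2), truck_at(t2,hub)}
          = {in(p1,t2), truck_at(t2,hub), truck_at(t3,whs1)}

== RESULT ==
["in(p1,t2)", "truck_at(t2,hub)", "truck_at(t3,whs1)"]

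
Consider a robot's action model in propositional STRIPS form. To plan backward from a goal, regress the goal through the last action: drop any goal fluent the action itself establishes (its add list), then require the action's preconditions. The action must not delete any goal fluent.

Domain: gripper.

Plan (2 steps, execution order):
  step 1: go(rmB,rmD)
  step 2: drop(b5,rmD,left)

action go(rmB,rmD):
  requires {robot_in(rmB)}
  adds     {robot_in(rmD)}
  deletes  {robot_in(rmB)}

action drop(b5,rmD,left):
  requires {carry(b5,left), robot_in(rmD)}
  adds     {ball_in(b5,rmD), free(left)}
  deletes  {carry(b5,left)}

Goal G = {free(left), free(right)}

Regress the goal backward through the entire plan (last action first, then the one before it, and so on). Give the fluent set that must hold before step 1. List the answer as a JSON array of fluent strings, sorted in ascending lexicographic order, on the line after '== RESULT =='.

Work backward from the goal:
  through step 2 (drop(b5,rmD,left)): drop {free(left)}, keep {free(right)}, require {carry(b5,left), robot_in(rmD)}
    → {carry(b5,left), free(right), robot_in(rmD)}
  through step 1 (go(rmB,rmD)): drop {robot_in(rmD)}, keep {carry(b5,left), free(right)}, require {robot_in(rmB)}
    → {carry(b5,left), free(right), robot_in(rmB)}

== RESULT ==
["carry(b5,left)", "free(right)", "robot_in(rmB)"]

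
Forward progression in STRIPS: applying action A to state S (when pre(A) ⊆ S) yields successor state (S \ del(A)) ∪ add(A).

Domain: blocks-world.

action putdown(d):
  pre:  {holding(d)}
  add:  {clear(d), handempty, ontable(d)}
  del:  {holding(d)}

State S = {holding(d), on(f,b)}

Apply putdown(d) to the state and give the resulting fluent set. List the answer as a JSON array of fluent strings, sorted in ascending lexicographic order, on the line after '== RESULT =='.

Progress:
  pre ⊆ S: {holding(d)} ⊆ S  — applicable
  S \ del = {on(f,b)}
  ∪ add   = {clear(d), handempty, on(f,b), ontable(d)}

== RESULT ==
["clear(d)", "handempty", "on(f,b)", "ontable(d)"]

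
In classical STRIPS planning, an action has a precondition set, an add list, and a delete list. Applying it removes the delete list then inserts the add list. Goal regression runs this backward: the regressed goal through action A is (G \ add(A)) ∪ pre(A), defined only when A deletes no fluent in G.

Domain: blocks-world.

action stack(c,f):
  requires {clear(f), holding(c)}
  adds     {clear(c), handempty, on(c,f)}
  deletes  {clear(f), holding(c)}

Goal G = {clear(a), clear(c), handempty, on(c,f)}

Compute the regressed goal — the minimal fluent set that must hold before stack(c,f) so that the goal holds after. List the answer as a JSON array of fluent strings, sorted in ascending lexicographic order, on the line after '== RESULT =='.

Regress:
  G ∩ del = {}  (empty — regression defined)
  G \ add = {clear(a), clear(c), handempty, on(c,f)} \ {clear(c), handempty, on(c,f)} = {clear(a)}
  ∪ pre   = {clear(a)} ∪ {clear(f), holding(c)}
          = {clear(a), clear(f), holding(c)}

== RESULT ==
["clear(a)", "clear(f)", "holding(c)"]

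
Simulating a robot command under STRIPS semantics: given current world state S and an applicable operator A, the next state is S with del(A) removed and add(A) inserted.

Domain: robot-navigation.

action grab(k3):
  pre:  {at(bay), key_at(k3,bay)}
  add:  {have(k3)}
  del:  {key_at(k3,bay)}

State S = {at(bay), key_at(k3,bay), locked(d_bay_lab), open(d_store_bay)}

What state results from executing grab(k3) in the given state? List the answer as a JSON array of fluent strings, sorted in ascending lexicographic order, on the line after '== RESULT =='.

Compute (S \ del) ∪ add:
  pre ⊆ S: {at(bay), key_at(k3,bay)} ⊆ S  — applicable
  S \ del = {at(bay), locked(d_bay_lab), open(d_store_bay)}
  ∪ add   = {at(bay), have(k3), locked(d_bay_lab), open(d_store_bay)}

== RESULT ==
["at(bay)", "have(k3)", "locked(d_bay_lab)", "open(d_store_bay)"]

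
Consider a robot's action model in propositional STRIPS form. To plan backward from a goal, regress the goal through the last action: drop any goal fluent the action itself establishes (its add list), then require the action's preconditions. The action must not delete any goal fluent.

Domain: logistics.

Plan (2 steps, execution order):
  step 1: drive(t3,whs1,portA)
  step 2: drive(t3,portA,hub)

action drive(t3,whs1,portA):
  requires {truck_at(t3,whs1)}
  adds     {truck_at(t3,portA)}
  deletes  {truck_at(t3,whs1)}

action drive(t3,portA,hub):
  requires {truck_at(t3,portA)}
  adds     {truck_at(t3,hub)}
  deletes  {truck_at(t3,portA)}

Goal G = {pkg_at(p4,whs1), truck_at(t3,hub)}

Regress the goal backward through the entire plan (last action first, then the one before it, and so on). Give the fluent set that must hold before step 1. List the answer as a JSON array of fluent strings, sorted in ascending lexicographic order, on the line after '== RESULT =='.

Regress step by step:
  through step 2 (drive(t3,portA,hub)): drop {truck_at(t3,hub)}, keep {pkg_at(p4,whs1)}, require {truck_at(t3,portA)}
    → {pkg_at(p4,whs1), truck_at(t3,portA)}
  through step 1 (drive(t3,whs1,portA)): drop {truck_at(t3,portA)}, keep {pkg_at(p4,whs1)}, require {truck_at(t3,whs1)}
    → {pkg_at(p4,whs1), truck_at(t3,whs1)}

== RESULT ==
["pkg_at(p4,whs1)", "truck_at(t3,whs1)"]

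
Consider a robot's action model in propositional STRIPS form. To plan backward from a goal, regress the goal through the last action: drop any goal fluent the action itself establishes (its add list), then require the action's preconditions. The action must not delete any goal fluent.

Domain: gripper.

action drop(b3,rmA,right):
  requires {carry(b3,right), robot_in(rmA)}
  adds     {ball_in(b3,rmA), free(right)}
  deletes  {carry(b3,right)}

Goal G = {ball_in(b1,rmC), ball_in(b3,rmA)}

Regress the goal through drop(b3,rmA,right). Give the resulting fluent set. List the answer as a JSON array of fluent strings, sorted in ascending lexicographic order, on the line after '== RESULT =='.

Compute (G \ add) ∪ pre:
  G ∩ del = {}  (empty — regression defined)
  G \ add = {ball_in(b1,rmC), ball_in(b3,rmA)} \ {ball_in(b3,rmA), free(right)} = {ball_in(b1,rmC)}
  ∪ pre   = {ball_in(b1,rmC)} ∪ {carry(b3,right), robot_in(rmA)}
          = {ball_in(b1,rmC), carry(b3,right), robot_in(rmA)}

== RESULT ==
["ball_in(b1,rmC)", "carry(b3,right)", "robot_in(rmA)"]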